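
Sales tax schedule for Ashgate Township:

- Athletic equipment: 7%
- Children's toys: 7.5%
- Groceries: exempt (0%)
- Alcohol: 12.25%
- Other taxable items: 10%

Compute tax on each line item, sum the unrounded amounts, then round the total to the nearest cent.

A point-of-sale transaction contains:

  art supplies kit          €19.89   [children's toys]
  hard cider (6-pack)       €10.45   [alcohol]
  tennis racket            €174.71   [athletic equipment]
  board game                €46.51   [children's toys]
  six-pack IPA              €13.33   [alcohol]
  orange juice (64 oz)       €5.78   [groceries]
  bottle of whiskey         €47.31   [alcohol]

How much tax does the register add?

Art supplies kit €19.89: children's toys → 7.5% → €1.49175
Hard cider (6-pack) €10.45: alcohol → 12.25% → €1.280125
Tennis racket €174.71: athletic equipment → 7% → €12.2297
Board game €46.51: children's toys → 7.5% → €3.48825
Six-pack IPA €13.33: alcohol → 12.25% → €1.632925
Orange juice (64 oz) €5.78: groceries → 0% → €0.00
Bottle of whiskey €47.31: alcohol → 12.25% → €5.795475
Unrounded tax sum = €25.918225 → €25.92

€25.92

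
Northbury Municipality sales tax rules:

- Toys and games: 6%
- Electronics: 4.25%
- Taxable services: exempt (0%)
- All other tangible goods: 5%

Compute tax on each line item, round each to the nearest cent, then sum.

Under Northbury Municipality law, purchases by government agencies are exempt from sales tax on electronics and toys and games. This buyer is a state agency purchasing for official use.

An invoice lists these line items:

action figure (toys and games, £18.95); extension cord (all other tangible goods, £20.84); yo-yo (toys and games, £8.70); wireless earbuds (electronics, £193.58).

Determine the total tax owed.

Action figure £18.95: toys and games, buyer-exempt → 0% → £0.00
Extension cord £20.84: all other tangible goods → 5% → £1.04
Yo-yo £8.70: toys and games, buyer-exempt → 0% → £0.00
Wireless earbuds £193.58: electronics, buyer-exempt → 0% → £0.00
Total tax = £1.04

£1.04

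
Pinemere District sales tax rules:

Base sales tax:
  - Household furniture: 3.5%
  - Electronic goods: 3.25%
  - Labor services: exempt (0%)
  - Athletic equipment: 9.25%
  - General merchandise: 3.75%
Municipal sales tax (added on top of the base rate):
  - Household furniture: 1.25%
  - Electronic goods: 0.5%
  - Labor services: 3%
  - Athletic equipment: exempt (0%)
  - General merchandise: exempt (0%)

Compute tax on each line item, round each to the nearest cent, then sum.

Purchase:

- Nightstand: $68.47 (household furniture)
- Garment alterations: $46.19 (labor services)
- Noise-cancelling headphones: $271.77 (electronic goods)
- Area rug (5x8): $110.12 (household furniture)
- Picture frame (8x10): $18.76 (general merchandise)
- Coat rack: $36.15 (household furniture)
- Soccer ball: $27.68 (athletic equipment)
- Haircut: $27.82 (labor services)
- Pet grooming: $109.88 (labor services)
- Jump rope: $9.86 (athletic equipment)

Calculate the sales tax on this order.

Nightstand $68.47: household furniture → 3.5% + 1.25% municipal = 4.75% → $3.25
Garment alterations $46.19: labor services → 0% + 3% municipal = 3% → $1.39
Noise-cancelling headphones $271.77: electronic goods → 3.25% + 0.5% municipal = 3.75% → $10.19
Area rug (5x8) $110.12: household furniture → 3.5% + 1.25% municipal = 4.75% → $5.23
Picture frame (8x10) $18.76: general merchandise → 3.75% + 0% municipal = 3.75% → $0.70
Coat rack $36.15: household furniture → 3.5% + 1.25% municipal = 4.75% → $1.72
Soccer ball $27.68: athletic equipment → 9.25% + 0% municipal = 9.25% → $2.56
Haircut $27.82: labor services → 0% + 3% municipal = 3% → $0.83
Pet grooming $109.88: labor services → 0% + 3% municipal = 3% → $3.30
Jump rope $9.86: athletic equipment → 9.25% + 0% municipal = 9.25% → $0.91
Total tax = $3.25 + $1.39 + $10.19 + $5.23 + $0.70 + $1.72 + $2.56 + $0.83 + $3.30 + $0.91 = $30.08

$30.08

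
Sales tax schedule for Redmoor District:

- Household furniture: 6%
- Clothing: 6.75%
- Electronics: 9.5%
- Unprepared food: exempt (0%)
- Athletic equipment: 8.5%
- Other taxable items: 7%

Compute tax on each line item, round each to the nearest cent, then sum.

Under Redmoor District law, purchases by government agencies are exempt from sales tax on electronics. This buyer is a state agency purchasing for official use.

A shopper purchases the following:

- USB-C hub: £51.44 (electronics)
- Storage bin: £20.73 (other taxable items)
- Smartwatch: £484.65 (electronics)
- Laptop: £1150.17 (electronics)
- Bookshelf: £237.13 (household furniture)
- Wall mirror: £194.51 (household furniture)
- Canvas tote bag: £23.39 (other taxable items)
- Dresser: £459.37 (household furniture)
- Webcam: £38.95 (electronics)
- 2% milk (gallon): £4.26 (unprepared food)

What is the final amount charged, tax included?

USB-C hub £51.44: electronics, buyer-exempt → 0% → £0.00
Storage bin £20.73: other taxable items → 7% → £1.45
Smartwatch £484.65: electronics, buyer-exempt → 0% → £0.00
Laptop £1150.17: electronics, buyer-exempt → 0% → £0.00
Bookshelf £237.13: household furniture → 6% → £14.23
Wall mirror £194.51: household furniture → 6% → £11.67
Canvas tote bag £23.39: other taxable items → 7% → £1.64
Dresser £459.37: household furniture → 6% → £27.56
Webcam £38.95: electronics, buyer-exempt → 0% → £0.00
2% milk (gallon) £4.26: unprepared food → 0% → £0.00
Subtotal = £2664.60; tax = £56.55; total due = £2721.15

£2721.15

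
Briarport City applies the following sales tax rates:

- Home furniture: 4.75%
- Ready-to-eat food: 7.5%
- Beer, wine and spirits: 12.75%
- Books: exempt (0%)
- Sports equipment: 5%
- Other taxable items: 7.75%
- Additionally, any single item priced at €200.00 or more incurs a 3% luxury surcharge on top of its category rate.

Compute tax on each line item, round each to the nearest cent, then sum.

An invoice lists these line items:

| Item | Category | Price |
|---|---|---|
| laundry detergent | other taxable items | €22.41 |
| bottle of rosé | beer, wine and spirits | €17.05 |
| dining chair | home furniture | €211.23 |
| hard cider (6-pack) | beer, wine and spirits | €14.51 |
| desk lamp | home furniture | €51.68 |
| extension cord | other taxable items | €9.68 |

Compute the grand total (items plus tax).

€351.89

Laundry detergent €22.41: other taxable items → 7.75% → €1.74
Bottle of rosé €17.05: beer, wine and spirits → 12.75% → €2.17
Dining chair €211.23: home furniture → 4.75% + 3% surcharge = 7.75% → €16.37
Hard cider (6-pack) €14.51: beer, wine and spirits → 12.75% → €1.85
Desk lamp €51.68: home furniture → 4.75% → €2.45
Extension cord €9.68: other taxable items → 7.75% → €0.75
Subtotal = €326.56; tax = €25.33; total due = €351.89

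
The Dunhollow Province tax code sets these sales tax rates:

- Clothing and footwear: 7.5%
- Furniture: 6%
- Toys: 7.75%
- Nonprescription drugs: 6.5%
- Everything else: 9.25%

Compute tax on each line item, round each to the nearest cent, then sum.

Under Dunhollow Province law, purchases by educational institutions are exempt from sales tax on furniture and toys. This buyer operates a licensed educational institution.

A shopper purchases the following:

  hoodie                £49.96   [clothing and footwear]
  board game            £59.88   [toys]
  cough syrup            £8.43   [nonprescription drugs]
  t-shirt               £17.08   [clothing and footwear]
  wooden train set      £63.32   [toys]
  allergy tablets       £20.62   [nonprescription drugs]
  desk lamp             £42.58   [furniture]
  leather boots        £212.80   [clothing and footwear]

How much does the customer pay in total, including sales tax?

Hoodie £49.96: clothing and footwear → 7.5% → £3.75
Board game £59.88: toys, buyer-exempt → 0% → £0.00
Cough syrup £8.43: nonprescription drugs → 6.5% → £0.55
T-shirt £17.08: clothing and footwear → 7.5% → £1.28
Wooden train set £63.32: toys, buyer-exempt → 0% → £0.00
Allergy tablets £20.62: nonprescription drugs → 6.5% → £1.34
Desk lamp £42.58: furniture, buyer-exempt → 0% → £0.00
Leather boots £212.80: clothing and footwear → 7.5% → £15.96
Subtotal = £474.67; tax = £22.88; total due = £497.55

£497.55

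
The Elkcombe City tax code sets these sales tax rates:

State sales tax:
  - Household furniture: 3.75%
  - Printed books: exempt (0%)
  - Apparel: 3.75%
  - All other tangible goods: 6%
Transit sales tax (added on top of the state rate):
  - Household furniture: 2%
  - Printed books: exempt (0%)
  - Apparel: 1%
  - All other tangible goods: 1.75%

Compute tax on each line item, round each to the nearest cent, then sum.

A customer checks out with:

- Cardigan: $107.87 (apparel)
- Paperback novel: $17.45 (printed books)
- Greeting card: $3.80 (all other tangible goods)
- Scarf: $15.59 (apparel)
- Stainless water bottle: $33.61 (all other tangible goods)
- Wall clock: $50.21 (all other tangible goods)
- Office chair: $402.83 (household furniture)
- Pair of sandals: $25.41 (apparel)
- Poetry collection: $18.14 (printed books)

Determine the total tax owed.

Cardigan $107.87: apparel → 3.75% + 1% transit = 4.75% → $5.12
Paperback novel $17.45: printed books → 0% + 0% transit = 0% → $0.00
Greeting card $3.80: all other tangible goods → 6% + 1.75% transit = 7.75% → $0.29
Scarf $15.59: apparel → 3.75% + 1% transit = 4.75% → $0.74
Stainless water bottle $33.61: all other tangible goods → 6% + 1.75% transit = 7.75% → $2.60
Wall clock $50.21: all other tangible goods → 6% + 1.75% transit = 7.75% → $3.89
Office chair $402.83: household furniture → 3.75% + 2% transit = 5.75% → $23.16
Pair of sandals $25.41: apparel → 3.75% + 1% transit = 4.75% → $1.21
Poetry collection $18.14: printed books → 0% + 0% transit = 0% → $0.00
Total tax = $5.12 + $0.29 + $0.74 + $2.60 + $3.89 + $23.16 + $1.21 = $37.01

$37.01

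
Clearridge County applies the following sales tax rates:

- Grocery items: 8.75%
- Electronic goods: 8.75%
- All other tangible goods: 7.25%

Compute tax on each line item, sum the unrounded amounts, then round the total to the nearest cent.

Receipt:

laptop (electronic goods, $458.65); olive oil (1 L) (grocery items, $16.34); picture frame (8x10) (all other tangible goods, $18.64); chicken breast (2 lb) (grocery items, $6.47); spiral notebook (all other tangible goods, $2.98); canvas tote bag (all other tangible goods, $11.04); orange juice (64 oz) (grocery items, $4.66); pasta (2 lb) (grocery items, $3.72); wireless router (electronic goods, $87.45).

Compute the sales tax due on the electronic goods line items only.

Laptop $458.65: electronic goods → 8.75% → $40.131875
Wireless router $87.45: electronic goods → 8.75% → $7.651875
Tax on electronic goods: unrounded sum = $47.78375 → $47.78

$47.78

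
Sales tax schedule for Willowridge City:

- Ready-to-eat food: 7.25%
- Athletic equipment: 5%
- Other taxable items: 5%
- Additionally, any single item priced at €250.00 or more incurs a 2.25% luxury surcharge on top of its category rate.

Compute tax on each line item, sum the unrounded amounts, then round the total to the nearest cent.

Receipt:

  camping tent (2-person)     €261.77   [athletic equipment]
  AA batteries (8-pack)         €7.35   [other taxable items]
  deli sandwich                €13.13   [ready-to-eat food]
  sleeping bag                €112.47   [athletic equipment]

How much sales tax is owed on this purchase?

Camping tent (2-person) €261.77: athletic equipment → 5% + 2.25% surcharge = 7.25% → €18.978325
AA batteries (8-pack) €7.35: other taxable items → 5% → €0.3675
Deli sandwich €13.13: ready-to-eat food → 7.25% → €0.951925
Sleeping bag €112.47: athletic equipment → 5% → €5.6235
Unrounded tax sum = €25.92125 → €25.92

€25.92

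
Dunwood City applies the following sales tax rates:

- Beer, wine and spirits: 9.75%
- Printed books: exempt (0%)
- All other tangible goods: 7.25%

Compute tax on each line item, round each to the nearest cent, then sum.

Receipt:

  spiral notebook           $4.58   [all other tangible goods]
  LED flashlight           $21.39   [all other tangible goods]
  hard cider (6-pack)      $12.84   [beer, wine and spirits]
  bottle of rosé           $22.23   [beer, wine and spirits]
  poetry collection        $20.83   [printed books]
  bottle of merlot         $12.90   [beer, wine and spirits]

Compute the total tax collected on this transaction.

$6.56

Spiral notebook $4.58: all other tangible goods → 7.25% → $0.33
LED flashlight $21.39: all other tangible goods → 7.25% → $1.55
Hard cider (6-pack) $12.84: beer, wine and spirits → 9.75% → $1.25
Bottle of rosé $22.23: beer, wine and spirits → 9.75% → $2.17
Poetry collection $20.83: printed books → 0% → $0.00
Bottle of merlot $12.90: beer, wine and spirits → 9.75% → $1.26
Total tax = $0.33 + $1.55 + $1.25 + $2.17 + $1.26 = $6.56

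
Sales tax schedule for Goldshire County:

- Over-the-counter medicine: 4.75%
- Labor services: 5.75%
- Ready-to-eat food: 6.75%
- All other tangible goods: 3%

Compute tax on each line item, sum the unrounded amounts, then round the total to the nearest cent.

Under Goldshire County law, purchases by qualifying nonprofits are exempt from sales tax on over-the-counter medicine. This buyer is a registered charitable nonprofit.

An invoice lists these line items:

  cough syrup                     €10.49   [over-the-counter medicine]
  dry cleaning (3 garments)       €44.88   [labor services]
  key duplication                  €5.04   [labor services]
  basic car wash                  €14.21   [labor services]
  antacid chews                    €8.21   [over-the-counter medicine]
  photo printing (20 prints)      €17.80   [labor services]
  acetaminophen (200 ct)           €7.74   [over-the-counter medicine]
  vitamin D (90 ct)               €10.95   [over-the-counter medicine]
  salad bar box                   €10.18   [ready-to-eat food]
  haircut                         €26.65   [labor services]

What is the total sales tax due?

€6.93

Cough syrup €10.49: over-the-counter medicine, buyer-exempt → 0% → €0.00
Dry cleaning (3 garments) €44.88: labor services → 5.75% → €2.5806
Key duplication €5.04: labor services → 5.75% → €0.2898
Basic car wash €14.21: labor services → 5.75% → €0.817075
Antacid chews €8.21: over-the-counter medicine, buyer-exempt → 0% → €0.00
Photo printing (20 prints) €17.80: labor services → 5.75% → €1.0235
Acetaminophen (200 ct) €7.74: over-the-counter medicine, buyer-exempt → 0% → €0.00
Vitamin D (90 ct) €10.95: over-the-counter medicine, buyer-exempt → 0% → €0.00
Salad bar box €10.18: ready-to-eat food → 6.75% → €0.68715
Haircut €26.65: labor services → 5.75% → €1.532375
Unrounded tax sum = €6.9305 → €6.93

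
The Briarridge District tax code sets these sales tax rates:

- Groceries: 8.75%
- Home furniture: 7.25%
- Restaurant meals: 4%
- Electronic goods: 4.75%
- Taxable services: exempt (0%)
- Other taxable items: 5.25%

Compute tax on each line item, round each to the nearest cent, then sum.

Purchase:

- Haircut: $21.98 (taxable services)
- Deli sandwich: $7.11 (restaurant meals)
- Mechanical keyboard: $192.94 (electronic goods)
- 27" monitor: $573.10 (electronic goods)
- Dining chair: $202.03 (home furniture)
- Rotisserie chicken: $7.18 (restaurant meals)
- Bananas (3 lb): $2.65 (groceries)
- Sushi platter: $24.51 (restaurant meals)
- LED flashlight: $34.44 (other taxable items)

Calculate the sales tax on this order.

Haircut $21.98: taxable services → 0% → $0.00
Deli sandwich $7.11: restaurant meals → 4% → $0.28
Mechanical keyboard $192.94: electronic goods → 4.75% → $9.16
27" monitor $573.10: electronic goods → 4.75% → $27.22
Dining chair $202.03: home furniture → 7.25% → $14.65
Rotisserie chicken $7.18: restaurant meals → 4% → $0.29
Bananas (3 lb) $2.65: groceries → 8.75% → $0.23
Sushi platter $24.51: restaurant meals → 4% → $0.98
LED flashlight $34.44: other taxable items → 5.25% → $1.81
Total tax = $0.28 + $9.16 + $27.22 + $14.65 + $0.29 + $0.23 + $0.98 + $1.81 = $54.62

$54.62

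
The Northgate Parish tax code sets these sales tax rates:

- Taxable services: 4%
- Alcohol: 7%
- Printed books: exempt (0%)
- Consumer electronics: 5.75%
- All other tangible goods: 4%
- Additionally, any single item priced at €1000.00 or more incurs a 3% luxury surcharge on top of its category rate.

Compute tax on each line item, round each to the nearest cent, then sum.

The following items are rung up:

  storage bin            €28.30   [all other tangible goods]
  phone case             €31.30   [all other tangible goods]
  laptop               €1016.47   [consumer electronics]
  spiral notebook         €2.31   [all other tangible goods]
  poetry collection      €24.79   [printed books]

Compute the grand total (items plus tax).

Storage bin €28.30: all other tangible goods → 4% → €1.13
Phone case €31.30: all other tangible goods → 4% → €1.25
Laptop €1016.47: consumer electronics → 5.75% + 3% surcharge = 8.75% → €88.94
Spiral notebook €2.31: all other tangible goods → 4% → €0.09
Poetry collection €24.79: printed books → 0% → €0.00
Subtotal = €1103.17; tax = €91.41; total due = €1194.58

€1194.58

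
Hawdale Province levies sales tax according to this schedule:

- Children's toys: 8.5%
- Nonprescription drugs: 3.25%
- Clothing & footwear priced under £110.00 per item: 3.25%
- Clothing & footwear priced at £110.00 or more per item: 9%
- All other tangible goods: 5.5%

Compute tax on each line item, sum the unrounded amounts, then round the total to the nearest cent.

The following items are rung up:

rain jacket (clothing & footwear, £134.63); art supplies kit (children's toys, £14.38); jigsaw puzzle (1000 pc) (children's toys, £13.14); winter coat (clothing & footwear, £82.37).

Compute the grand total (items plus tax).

Rain jacket £134.63: clothing & footwear, £110.00 or more → 9% → £12.1167
Art supplies kit £14.38: children's toys → 8.5% → £1.2223
Jigsaw puzzle (1000 pc) £13.14: children's toys → 8.5% → £1.1169
Winter coat £82.37: clothing & footwear, under £110.00 → 3.25% → £2.677025
Subtotal = £244.52; unrounded tax = £17.132925 → £17.13; total due = £261.65

£261.65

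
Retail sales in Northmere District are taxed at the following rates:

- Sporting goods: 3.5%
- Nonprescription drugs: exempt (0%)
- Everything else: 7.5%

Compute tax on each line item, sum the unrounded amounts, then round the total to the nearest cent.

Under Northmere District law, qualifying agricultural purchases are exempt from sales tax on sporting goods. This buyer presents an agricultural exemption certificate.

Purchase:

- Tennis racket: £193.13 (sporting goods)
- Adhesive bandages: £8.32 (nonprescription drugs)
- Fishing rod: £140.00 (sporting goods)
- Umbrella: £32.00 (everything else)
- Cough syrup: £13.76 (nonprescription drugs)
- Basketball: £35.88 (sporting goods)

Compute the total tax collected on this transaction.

Tennis racket £193.13: sporting goods, buyer-exempt → 0% → £0.00
Adhesive bandages £8.32: nonprescription drugs → 0% → £0.00
Fishing rod £140.00: sporting goods, buyer-exempt → 0% → £0.00
Umbrella £32.00: everything else → 7.5% → £2.40
Cough syrup £13.76: nonprescription drugs → 0% → £0.00
Basketball £35.88: sporting goods, buyer-exempt → 0% → £0.00
Unrounded tax sum = £2.40 → £2.40

£2.40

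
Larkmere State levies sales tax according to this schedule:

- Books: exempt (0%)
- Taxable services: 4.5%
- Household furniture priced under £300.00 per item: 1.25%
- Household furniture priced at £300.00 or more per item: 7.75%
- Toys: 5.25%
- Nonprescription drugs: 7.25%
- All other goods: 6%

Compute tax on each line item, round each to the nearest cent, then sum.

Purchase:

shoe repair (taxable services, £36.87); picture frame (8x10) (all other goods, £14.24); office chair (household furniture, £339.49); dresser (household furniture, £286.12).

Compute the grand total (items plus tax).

£709.12

Shoe repair £36.87: taxable services → 4.5% → £1.66
Picture frame (8x10) £14.24: all other goods → 6% → £0.85
Office chair £339.49: household furniture, £300.00 or more → 7.75% → £26.31
Dresser £286.12: household furniture, under £300.00 → 1.25% → £3.58
Subtotal = £676.72; tax = £32.40; total due = £709.12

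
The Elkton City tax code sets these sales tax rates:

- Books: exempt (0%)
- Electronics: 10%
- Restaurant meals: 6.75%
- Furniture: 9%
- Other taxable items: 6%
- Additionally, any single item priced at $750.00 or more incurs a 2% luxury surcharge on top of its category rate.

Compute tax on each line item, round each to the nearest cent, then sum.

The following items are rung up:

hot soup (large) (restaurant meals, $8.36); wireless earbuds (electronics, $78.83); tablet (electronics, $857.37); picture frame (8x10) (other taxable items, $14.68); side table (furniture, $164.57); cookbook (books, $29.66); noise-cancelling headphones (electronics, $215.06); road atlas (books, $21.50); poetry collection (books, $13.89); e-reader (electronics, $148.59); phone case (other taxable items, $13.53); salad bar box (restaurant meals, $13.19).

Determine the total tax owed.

Hot soup (large) $8.36: restaurant meals → 6.75% → $0.56
Wireless earbuds $78.83: electronics → 10% → $7.88
Tablet $857.37: electronics → 10% + 2% surcharge = 12% → $102.88
Picture frame (8x10) $14.68: other taxable items → 6% → $0.88
Side table $164.57: furniture → 9% → $14.81
Cookbook $29.66: books → 0% → $0.00
Noise-cancelling headphones $215.06: electronics → 10% → $21.51
Road atlas $21.50: books → 0% → $0.00
Poetry collection $13.89: books → 0% → $0.00
E-reader $148.59: electronics → 10% → $14.86
Phone case $13.53: other taxable items → 6% → $0.81
Salad bar box $13.19: restaurant meals → 6.75% → $0.89
Total tax = $0.56 + $7.88 + $102.88 + $0.88 + $14.81 + $21.51 + $14.86 + $0.81 + $0.89 = $165.08

$165.08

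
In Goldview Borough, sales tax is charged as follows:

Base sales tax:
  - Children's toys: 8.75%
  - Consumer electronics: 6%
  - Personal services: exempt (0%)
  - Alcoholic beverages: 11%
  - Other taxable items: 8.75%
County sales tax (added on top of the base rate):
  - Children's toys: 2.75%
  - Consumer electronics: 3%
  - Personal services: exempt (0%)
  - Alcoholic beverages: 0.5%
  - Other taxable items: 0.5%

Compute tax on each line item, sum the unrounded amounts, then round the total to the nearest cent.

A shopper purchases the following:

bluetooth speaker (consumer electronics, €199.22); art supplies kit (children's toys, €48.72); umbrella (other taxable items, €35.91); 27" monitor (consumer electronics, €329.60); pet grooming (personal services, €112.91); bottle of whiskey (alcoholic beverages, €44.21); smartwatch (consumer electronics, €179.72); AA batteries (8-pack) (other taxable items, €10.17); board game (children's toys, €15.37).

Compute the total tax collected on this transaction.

Bluetooth speaker €199.22: consumer electronics → 6% + 3% county = 9% → €17.9298
Art supplies kit €48.72: children's toys → 8.75% + 2.75% county = 11.5% → €5.6028
Umbrella €35.91: other taxable items → 8.75% + 0.5% county = 9.25% → €3.321675
27" monitor €329.60: consumer electronics → 6% + 3% county = 9% → €29.664
Pet grooming €112.91: personal services → 0% + 0% county = 0% → €0.00
Bottle of whiskey €44.21: alcoholic beverages → 11% + 0.5% county = 11.5% → €5.08415
Smartwatch €179.72: consumer electronics → 6% + 3% county = 9% → €16.1748
AA batteries (8-pack) €10.17: other taxable items → 8.75% + 0.5% county = 9.25% → €0.940725
Board game €15.37: children's toys → 8.75% + 2.75% county = 11.5% → €1.76755
Unrounded tax sum = €80.4855 → €80.49

€80.49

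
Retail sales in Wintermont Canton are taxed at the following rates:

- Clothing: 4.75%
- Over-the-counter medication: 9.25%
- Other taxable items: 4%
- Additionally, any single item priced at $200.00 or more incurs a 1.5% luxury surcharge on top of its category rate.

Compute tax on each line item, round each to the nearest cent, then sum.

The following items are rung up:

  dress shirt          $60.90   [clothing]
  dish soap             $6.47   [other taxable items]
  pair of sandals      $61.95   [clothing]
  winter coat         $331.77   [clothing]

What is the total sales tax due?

Dress shirt $60.90: clothing → 4.75% → $2.89
Dish soap $6.47: other taxable items → 4% → $0.26
Pair of sandals $61.95: clothing → 4.75% → $2.94
Winter coat $331.77: clothing → 4.75% + 1.5% surcharge = 6.25% → $20.74
Total tax = $2.89 + $0.26 + $2.94 + $20.74 = $26.83

$26.83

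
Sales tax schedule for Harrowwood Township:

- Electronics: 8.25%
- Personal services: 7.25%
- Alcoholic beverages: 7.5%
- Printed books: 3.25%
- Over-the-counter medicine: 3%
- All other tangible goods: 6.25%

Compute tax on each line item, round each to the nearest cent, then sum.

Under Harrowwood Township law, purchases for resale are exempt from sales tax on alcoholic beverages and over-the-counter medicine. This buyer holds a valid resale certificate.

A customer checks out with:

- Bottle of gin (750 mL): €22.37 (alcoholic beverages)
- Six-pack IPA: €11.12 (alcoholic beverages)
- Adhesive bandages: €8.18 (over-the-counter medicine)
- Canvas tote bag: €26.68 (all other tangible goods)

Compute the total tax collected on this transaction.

€1.67

Bottle of gin (750 mL) €22.37: alcoholic beverages, buyer-exempt → 0% → €0.00
Six-pack IPA €11.12: alcoholic beverages, buyer-exempt → 0% → €0.00
Adhesive bandages €8.18: over-the-counter medicine, buyer-exempt → 0% → €0.00
Canvas tote bag €26.68: all other tangible goods → 6.25% → €1.67
Total tax = €1.67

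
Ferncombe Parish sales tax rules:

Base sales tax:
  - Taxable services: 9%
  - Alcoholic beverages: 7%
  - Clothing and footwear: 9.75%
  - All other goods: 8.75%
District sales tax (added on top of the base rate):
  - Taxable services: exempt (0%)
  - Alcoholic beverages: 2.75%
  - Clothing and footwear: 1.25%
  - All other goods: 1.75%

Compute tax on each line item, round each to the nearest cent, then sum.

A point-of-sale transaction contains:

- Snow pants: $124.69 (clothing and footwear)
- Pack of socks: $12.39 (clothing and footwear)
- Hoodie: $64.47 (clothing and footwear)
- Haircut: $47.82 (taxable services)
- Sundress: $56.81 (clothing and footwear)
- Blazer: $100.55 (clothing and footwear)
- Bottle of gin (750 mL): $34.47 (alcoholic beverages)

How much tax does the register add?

$47.14

Snow pants $124.69: clothing and footwear → 9.75% + 1.25% district = 11% → $13.72
Pack of socks $12.39: clothing and footwear → 9.75% + 1.25% district = 11% → $1.36
Hoodie $64.47: clothing and footwear → 9.75% + 1.25% district = 11% → $7.09
Haircut $47.82: taxable services → 9% + 0% district = 9% → $4.30
Sundress $56.81: clothing and footwear → 9.75% + 1.25% district = 11% → $6.25
Blazer $100.55: clothing and footwear → 9.75% + 1.25% district = 11% → $11.06
Bottle of gin (750 mL) $34.47: alcoholic beverages → 7% + 2.75% district = 9.75% → $3.36
Total tax = $13.72 + $1.36 + $7.09 + $4.30 + $6.25 + $11.06 + $3.36 = $47.14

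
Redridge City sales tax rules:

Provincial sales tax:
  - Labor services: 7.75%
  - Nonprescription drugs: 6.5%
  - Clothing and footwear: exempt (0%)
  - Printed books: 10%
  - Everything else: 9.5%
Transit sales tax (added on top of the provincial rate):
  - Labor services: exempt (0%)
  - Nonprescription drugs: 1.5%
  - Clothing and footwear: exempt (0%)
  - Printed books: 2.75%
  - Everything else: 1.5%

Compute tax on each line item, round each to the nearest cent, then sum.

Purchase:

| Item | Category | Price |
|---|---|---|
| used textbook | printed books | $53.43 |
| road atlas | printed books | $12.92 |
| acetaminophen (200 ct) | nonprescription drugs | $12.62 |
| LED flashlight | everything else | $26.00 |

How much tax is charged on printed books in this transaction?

$8.46

Used textbook $53.43: printed books → 10% + 2.75% transit = 12.75% → $6.81
Road atlas $12.92: printed books → 10% + 2.75% transit = 12.75% → $1.65
Tax on printed books = $6.81 + $1.65 = $8.46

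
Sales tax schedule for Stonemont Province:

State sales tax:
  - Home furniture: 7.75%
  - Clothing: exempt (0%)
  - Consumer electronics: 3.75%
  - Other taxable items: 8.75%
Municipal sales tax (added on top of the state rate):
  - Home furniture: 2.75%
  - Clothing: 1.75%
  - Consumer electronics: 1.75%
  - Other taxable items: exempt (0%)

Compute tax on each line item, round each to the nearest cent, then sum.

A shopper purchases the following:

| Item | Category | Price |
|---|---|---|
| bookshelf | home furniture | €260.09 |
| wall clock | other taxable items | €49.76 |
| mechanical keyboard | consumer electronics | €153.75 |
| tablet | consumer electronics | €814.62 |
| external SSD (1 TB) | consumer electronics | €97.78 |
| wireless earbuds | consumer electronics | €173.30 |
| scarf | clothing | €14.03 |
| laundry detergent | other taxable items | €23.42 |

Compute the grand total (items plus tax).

Bookshelf €260.09: home furniture → 7.75% + 2.75% municipal = 10.5% → €27.31
Wall clock €49.76: other taxable items → 8.75% + 0% municipal = 8.75% → €4.35
Mechanical keyboard €153.75: consumer electronics → 3.75% + 1.75% municipal = 5.5% → €8.46
Tablet €814.62: consumer electronics → 3.75% + 1.75% municipal = 5.5% → €44.80
External SSD (1 TB) €97.78: consumer electronics → 3.75% + 1.75% municipal = 5.5% → €5.38
Wireless earbuds €173.30: consumer electronics → 3.75% + 1.75% municipal = 5.5% → €9.53
Scarf €14.03: clothing → 0% + 1.75% municipal = 1.75% → €0.25
Laundry detergent €23.42: other taxable items → 8.75% + 0% municipal = 8.75% → €2.05
Subtotal = €1586.75; tax = €102.13; total due = €1688.88

€1688.88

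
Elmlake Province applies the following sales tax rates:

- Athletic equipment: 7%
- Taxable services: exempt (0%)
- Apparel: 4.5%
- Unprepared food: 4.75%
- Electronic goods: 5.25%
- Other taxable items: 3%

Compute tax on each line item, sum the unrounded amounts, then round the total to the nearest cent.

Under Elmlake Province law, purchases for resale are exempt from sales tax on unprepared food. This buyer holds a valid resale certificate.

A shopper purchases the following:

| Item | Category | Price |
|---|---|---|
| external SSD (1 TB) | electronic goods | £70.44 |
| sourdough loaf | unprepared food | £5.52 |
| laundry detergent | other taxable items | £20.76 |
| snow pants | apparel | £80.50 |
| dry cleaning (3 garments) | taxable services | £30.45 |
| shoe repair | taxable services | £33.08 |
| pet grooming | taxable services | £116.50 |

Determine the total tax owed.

External SSD (1 TB) £70.44: electronic goods → 5.25% → £3.6981
Sourdough loaf £5.52: unprepared food, buyer-exempt → 0% → £0.00
Laundry detergent £20.76: other taxable items → 3% → £0.6228
Snow pants £80.50: apparel → 4.5% → £3.6225
Dry cleaning (3 garments) £30.45: taxable services → 0% → £0.00
Shoe repair £33.08: taxable services → 0% → £0.00
Pet grooming £116.50: taxable services → 0% → £0.00
Unrounded tax sum = £7.9434 → £7.94

£7.94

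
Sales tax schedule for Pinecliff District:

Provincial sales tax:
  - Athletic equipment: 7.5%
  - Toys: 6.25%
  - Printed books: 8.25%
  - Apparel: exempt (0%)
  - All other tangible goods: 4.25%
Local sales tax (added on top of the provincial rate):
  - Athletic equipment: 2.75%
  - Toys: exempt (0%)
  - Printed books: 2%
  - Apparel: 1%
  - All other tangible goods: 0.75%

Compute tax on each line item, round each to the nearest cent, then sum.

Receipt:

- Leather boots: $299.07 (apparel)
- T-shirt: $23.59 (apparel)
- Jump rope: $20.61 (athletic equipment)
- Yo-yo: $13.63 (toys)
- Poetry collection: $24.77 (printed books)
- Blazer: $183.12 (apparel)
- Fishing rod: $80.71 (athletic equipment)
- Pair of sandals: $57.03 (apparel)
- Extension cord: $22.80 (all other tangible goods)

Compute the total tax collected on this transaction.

$20.54

Leather boots $299.07: apparel → 0% + 1% local = 1% → $2.99
T-shirt $23.59: apparel → 0% + 1% local = 1% → $0.24
Jump rope $20.61: athletic equipment → 7.5% + 2.75% local = 10.25% → $2.11
Yo-yo $13.63: toys → 6.25% + 0% local = 6.25% → $0.85
Poetry collection $24.77: printed books → 8.25% + 2% local = 10.25% → $2.54
Blazer $183.12: apparel → 0% + 1% local = 1% → $1.83
Fishing rod $80.71: athletic equipment → 7.5% + 2.75% local = 10.25% → $8.27
Pair of sandals $57.03: apparel → 0% + 1% local = 1% → $0.57
Extension cord $22.80: all other tangible goods → 4.25% + 0.75% local = 5% → $1.14
Total tax = $2.99 + $0.24 + $2.11 + $0.85 + $2.54 + $1.83 + $8.27 + $0.57 + $1.14 = $20.54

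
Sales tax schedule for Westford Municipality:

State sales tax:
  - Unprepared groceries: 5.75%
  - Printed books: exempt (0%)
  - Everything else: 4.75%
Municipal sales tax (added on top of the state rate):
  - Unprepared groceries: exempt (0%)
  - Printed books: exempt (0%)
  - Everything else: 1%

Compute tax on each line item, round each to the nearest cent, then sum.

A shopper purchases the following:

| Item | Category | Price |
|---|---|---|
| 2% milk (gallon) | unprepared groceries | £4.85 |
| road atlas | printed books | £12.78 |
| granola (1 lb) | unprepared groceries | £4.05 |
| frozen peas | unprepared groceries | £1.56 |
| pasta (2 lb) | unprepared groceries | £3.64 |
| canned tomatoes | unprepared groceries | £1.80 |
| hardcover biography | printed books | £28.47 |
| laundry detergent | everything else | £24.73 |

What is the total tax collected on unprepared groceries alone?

£0.91

2% milk (gallon) £4.85: unprepared groceries → 5.75% + 0% municipal = 5.75% → £0.28
Granola (1 lb) £4.05: unprepared groceries → 5.75% + 0% municipal = 5.75% → £0.23
Frozen peas £1.56: unprepared groceries → 5.75% + 0% municipal = 5.75% → £0.09
Pasta (2 lb) £3.64: unprepared groceries → 5.75% + 0% municipal = 5.75% → £0.21
Canned tomatoes £1.80: unprepared groceries → 5.75% + 0% municipal = 5.75% → £0.10
Tax on unprepared groceries = £0.28 + £0.23 + £0.09 + £0.21 + £0.10 = £0.91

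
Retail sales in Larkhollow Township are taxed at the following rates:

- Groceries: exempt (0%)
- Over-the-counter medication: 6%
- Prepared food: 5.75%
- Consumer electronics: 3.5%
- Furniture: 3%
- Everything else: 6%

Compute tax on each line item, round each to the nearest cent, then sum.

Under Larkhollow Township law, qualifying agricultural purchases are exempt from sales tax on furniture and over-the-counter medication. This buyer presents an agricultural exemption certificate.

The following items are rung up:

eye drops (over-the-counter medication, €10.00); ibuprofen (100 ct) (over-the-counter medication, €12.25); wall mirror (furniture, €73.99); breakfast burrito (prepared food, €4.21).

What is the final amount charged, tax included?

Eye drops €10.00: over-the-counter medication, buyer-exempt → 0% → €0.00
Ibuprofen (100 ct) €12.25: over-the-counter medication, buyer-exempt → 0% → €0.00
Wall mirror €73.99: furniture, buyer-exempt → 0% → €0.00
Breakfast burrito €4.21: prepared food → 5.75% → €0.24
Subtotal = €100.45; tax = €0.24; total due = €100.69

€100.69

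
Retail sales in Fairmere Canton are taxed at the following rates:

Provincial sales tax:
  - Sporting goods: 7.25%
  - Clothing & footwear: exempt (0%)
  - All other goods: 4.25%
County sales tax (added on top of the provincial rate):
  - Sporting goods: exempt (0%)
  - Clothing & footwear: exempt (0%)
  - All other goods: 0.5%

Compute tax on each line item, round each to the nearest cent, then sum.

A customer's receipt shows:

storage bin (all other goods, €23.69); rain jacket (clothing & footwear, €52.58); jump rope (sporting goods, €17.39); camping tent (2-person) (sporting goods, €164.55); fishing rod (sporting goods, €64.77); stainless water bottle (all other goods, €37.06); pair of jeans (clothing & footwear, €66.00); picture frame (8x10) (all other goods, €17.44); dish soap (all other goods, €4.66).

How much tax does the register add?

Storage bin €23.69: all other goods → 4.25% + 0.5% county = 4.75% → €1.13
Rain jacket €52.58: clothing & footwear → 0% + 0% county = 0% → €0.00
Jump rope €17.39: sporting goods → 7.25% + 0% county = 7.25% → €1.26
Camping tent (2-person) €164.55: sporting goods → 7.25% + 0% county = 7.25% → €11.93
Fishing rod €64.77: sporting goods → 7.25% + 0% county = 7.25% → €4.70
Stainless water bottle €37.06: all other goods → 4.25% + 0.5% county = 4.75% → €1.76
Pair of jeans €66.00: clothing & footwear → 0% + 0% county = 0% → €0.00
Picture frame (8x10) €17.44: all other goods → 4.25% + 0.5% county = 4.75% → €0.83
Dish soap €4.66: all other goods → 4.25% + 0.5% county = 4.75% → €0.22
Total tax = €1.13 + €1.26 + €11.93 + €4.70 + €1.76 + €0.83 + €0.22 = €21.83

€21.83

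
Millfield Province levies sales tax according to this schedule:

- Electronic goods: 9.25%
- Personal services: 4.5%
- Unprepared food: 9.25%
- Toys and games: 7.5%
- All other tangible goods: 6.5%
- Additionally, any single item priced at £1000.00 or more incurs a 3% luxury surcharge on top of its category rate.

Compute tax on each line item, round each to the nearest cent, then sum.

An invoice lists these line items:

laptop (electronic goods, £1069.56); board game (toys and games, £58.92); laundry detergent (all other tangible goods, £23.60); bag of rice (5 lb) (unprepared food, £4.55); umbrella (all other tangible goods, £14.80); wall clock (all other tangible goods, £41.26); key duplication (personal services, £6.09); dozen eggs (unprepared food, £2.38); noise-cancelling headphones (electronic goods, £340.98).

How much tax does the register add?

£173.06

Laptop £1069.56: electronic goods → 9.25% + 3% surcharge = 12.25% → £131.02
Board game £58.92: toys and games → 7.5% → £4.42
Laundry detergent £23.60: all other tangible goods → 6.5% → £1.53
Bag of rice (5 lb) £4.55: unprepared food → 9.25% → £0.42
Umbrella £14.80: all other tangible goods → 6.5% → £0.96
Wall clock £41.26: all other tangible goods → 6.5% → £2.68
Key duplication £6.09: personal services → 4.5% → £0.27
Dozen eggs £2.38: unprepared food → 9.25% → £0.22
Noise-cancelling headphones £340.98: electronic goods → 9.25% → £31.54
Total tax = £131.02 + £4.42 + £1.53 + £0.42 + £0.96 + £2.68 + £0.27 + £0.22 + £31.54 = £173.06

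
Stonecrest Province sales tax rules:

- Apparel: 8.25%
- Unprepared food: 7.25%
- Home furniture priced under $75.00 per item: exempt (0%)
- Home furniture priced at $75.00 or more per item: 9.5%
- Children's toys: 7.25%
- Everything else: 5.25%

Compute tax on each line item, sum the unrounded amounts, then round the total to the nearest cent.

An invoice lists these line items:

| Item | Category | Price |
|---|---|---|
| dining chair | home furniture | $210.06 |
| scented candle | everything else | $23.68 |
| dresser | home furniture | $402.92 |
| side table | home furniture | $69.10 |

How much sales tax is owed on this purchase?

Dining chair $210.06: home furniture, $75.00 or more → 9.5% → $19.9557
Scented candle $23.68: everything else → 5.25% → $1.2432
Dresser $402.92: home furniture, $75.00 or more → 9.5% → $38.2774
Side table $69.10: home furniture, under $75.00 → 0% → $0.00
Unrounded tax sum = $59.4763 → $59.48

$59.48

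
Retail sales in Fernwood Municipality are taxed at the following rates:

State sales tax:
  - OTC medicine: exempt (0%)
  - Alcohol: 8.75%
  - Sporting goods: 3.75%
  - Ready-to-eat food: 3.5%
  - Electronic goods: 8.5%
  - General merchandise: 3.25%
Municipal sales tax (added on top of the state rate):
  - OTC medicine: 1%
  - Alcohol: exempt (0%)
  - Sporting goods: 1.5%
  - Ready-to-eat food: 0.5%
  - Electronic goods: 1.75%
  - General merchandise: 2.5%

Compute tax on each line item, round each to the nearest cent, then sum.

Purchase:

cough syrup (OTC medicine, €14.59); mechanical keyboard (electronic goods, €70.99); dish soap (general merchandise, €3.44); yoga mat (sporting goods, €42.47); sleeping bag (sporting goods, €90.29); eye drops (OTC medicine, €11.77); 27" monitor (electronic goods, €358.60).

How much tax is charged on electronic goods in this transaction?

Mechanical keyboard €70.99: electronic goods → 8.5% + 1.75% municipal = 10.25% → €7.28
27" monitor €358.60: electronic goods → 8.5% + 1.75% municipal = 10.25% → €36.76
Tax on electronic goods = €7.28 + €36.76 = €44.04

€44.04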